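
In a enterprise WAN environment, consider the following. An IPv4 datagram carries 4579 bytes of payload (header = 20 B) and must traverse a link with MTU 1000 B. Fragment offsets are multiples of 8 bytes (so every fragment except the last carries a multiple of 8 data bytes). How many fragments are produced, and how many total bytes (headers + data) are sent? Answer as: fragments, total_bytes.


Max data per non-final fragment = floor((MTU - header)/8)*8 = floor((1000 - 20)/8)*8 = floor(980/8)*8 = 976 B
Final fragment needs no 8-byte alignment: it can carry up to MTU - header = 980 B
Non-final fragments needed = ceil((payload - 980) / 976) = ceil(3599/976) = ceil(3.6875) = 4
Number of fragments = 4 + 1 = 5
Fragment sizes (data): 4 * 976 B + 675 B (last, 675 <= 980 OK)
Total bytes sent = payload + n_frags * header = 4579 + 5*20 = 4579 + 100 = 4679 B

5, 4679


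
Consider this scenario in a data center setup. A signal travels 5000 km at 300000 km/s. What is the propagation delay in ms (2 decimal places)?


Given: distance = 5000 km, speed = 300000 km/s
Delay = distance / speed = 5000 / 300000 seconds
Delay in ms = 5000 * 1000 / 300000
Delay = 16.6667 ms
Rounded to 2 dp = 16.67 ms

16.67


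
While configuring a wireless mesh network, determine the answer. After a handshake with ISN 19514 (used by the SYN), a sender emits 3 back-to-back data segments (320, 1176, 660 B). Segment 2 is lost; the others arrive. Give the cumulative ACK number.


SYN uses sequence number 19514; first data byte = ISN + 1 = 19515.
Segment 1: SEQ = 19515, len = 320 B, covers [19515, 19834]
Segment 2: SEQ = 19835, len = 1176 B, covers [19835, 21010] [LOST]
Segment 3: SEQ = 21011, len = 660 B, covers [21011, 21670]
In-order data received: bytes [19515, 19834] (segments 1..1).
Segment 2 missing -> gap begins at byte 19835; later segments buffered out of order.
Cumulative ACK = next expected in-order byte = 19515 + 320 = 19835

19835


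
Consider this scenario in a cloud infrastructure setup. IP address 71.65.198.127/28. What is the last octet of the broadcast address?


Given: IP = 71.65.198.127, prefix = /28
Host bits = 32 - 28 = 4
Network last octet = 127 AND mask = 112
Host part size = 2^4 - 1 = 15
Broadcast last octet = 112 OR 15 = 127

127


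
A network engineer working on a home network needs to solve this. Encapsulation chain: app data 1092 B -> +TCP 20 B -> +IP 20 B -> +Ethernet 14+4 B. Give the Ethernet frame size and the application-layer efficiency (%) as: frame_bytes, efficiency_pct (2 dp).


TCP segment = 1092 + 20 = 1112 B
IP packet = 1112 + 20 = 1132 B
Ethernet frame = 1132 + 14 + 4 = 1150 B
Efficiency = app / frame = 1092 / 1150 = 0.949565 = 94.9565% -> 94.96% (2 dp)

1150, 94.96


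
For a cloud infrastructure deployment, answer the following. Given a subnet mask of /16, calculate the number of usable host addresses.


Given: subnet mask /16
Host bits = 32 - 16 = 16
Total addresses = 2^16 = 65536
Usable hosts = 65536 - 2 (network + broadcast) = 65534

65534


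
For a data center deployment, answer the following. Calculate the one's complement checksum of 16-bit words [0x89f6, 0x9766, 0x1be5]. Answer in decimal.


Given words: [0x89f6, 0x9766, 0x1be5]
Step 1: Sum all words
Raw sum = 35318 + 38758 + 7141 = 81217
Step 2: Fold carry: (15681 + 1) = 15682
One's complement = ~15682 & 0xFFFF = 49853

49853


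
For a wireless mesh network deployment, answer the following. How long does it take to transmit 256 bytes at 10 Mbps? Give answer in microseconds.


Given: packet = 256 bytes, bandwidth = 10 Mbps
Packet in bits = 256 * 8 = 2048 bits
Bandwidth = 10 * 10^6 = 10000000 bps
Time = 2048 / 10000000 seconds
Time in us = 2048 * 10^6 / 10000000 = 204.8

204.8


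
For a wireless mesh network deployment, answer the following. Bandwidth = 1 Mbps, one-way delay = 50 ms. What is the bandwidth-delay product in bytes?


Given: bandwidth = 1 Mbps, delay = 50 ms
BDP in bits = 1 * 10^6 * 50 / 1000
BDP in bits = 50000
BDP in bytes = 50000 / 8 = 6250

6250


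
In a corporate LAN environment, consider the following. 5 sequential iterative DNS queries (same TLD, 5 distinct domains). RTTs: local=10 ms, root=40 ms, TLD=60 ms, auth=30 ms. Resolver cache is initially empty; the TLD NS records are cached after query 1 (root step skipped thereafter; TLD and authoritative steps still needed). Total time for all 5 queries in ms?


Lookup 1 (cold cache): local + root + TLD + auth = 10 + 40 + 60 + 30 = 140 ms
Lookups 2..5 (TLD NS cached -> skip root; new domain -> still ask TLD and auth): local + TLD + auth = 10 + 60 + 30 = 100 ms each
Remaining 4 lookups: 4 * 100 = 400 ms
Total = 140 + 400 = 540 ms

540


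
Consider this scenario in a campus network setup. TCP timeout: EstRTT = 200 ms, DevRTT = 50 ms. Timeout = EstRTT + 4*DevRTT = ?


Given: EstRTT = 200 ms, DevRTT = 50 ms
Timeout = EstRTT + 4 * DevRTT
4 * DevRTT = 4 * 50 = 200
Timeout = 200 + 200 = 400 ms

400


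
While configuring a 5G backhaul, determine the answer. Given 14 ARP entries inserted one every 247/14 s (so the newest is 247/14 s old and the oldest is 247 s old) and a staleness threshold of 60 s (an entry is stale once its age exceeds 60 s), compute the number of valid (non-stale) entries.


Ages are k * 247/14 s for k = 1..14 (spacing = 17.6429 s).
Entry k is valid iff k * 247/14 <= 60 iff k <= 14 * 60 / 247 = 3.4008
n_valid = floor(3.4008) = 3
(n_stale = 14 - 3 = 11)

3


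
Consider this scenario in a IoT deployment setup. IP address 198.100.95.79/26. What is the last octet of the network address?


Given: IP = 198.100.95.79, prefix = /26
Subnet mask = 255.255.255.192
Last octet of IP: 79
Last octet of mask: 192
Network last octet = 79 AND 192 = 64

64


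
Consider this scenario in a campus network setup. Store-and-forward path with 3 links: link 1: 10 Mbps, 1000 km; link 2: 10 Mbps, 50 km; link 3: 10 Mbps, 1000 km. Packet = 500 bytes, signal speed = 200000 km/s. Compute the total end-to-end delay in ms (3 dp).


Packet = 500 bytes = 4000 bits. Store-and-forward: sum (t_trans + t_prop) per link.
Link 1: t_trans = 4000/(10*10^6) s = 0.4000 ms; t_prop = 1000/200000 s = 5.0000 ms; subtotal = 5.4000 ms
Link 2: t_trans = 4000/(10*10^6) s = 0.4000 ms; t_prop = 50/200000 s = 0.2500 ms; subtotal = 0.6500 ms
Link 3: t_trans = 4000/(10*10^6) s = 0.4000 ms; t_prop = 1000/200000 s = 5.0000 ms; subtotal = 5.4000 ms
End-to-end = 5.4000 + 0.6500 + 5.4000 = 11.4500 ms -> 11.450 ms (3 dp)

11.450


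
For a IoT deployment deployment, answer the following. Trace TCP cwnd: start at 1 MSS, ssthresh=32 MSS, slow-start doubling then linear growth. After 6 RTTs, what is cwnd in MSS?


RTT 0: cwnd = 1 MSS (initial)
RTT 1: cwnd = 2 MSS (slow start, doubled)
RTT 2: cwnd = 4 MSS (slow start, doubled)
RTT 3: cwnd = 8 MSS (slow start, doubled)
RTT 4: cwnd = 16 MSS (slow start, doubled)
RTT 5: cwnd = 32 MSS (slow start, doubled)
RTT 6: cwnd = 33 MSS (congestion avoidance, +1)

33


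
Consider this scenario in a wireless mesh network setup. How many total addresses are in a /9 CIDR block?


Given: CIDR prefix /9
Host bits = 32 - 9 = 23
Total addresses = 2^23 = 8388608

8388608


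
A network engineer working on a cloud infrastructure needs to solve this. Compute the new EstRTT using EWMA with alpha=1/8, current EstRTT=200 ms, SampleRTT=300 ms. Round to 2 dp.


Given: EstRTT = 200 ms, SampleRTT = 300 ms, alpha = 1/8
New EstRTT = (1 - alpha) * EstRTT + alpha * SampleRTT
(7/8) * 200 = 175
(1/8) * 300 = 37.5
New EstRTT = 175 + 37.5 = 212.5 ms -> 212.50 ms (2 dp)

212.50


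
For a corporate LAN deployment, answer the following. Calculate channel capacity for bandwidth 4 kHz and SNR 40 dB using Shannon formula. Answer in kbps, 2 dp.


Given: B = 4 kHz, SNR = 40 dB
SNR linear = 10^(40/10) = 10000
1 + SNR = 10001
log2(10001) = 13.2878566418
C = 4 * 1000 * 13.2878566418 = 53151.4266 bps
C = 53.151427 kbps -> 53.15 kbps (2 dp)

53.15


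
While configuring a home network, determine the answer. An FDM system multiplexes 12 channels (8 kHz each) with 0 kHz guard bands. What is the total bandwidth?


Given: 12 channels, 8 kHz each, guard = 0 kHz
Channel bandwidth = 12 * 8 = 96 kHz
Guard bands = 11 gaps * 0 kHz = 0 kHz
Total = 96 + 0 = 96 kHz

96


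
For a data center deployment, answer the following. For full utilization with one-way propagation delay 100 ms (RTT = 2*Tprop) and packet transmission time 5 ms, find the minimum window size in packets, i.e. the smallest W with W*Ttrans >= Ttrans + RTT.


Given: Ttrans = 5 ms, RTT = 200 ms (= 2 * Tprop, Tprop = 100 ms)
Time until first ACK returns = Ttrans + RTT = 5 + 200 = 205 ms
Need W * Ttrans >= Ttrans + RTT  ->  W >= (Ttrans + RTT) / Ttrans
(Ttrans + RTT) / Ttrans = 205 / 5 = 41
W_min = ceil(41) = 41

41


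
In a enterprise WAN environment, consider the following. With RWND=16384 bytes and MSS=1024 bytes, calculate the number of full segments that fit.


Given: RWND = 16384 bytes, MSS = 1024 bytes
Full segments = floor(RWND / MSS)
Full segments = floor(16384 / 1024)
Full segments = floor(16.0) = 16

16


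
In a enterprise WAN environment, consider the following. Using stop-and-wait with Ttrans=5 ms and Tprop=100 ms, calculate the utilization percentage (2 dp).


Given: Ttrans = 5 ms, Tprop = 100 ms
RTT = 2 * Tprop = 2 * 100 = 200 ms
U = Ttrans / (Ttrans + RTT)
U = 5 / (5 + 200)
U = 5 / 205 = 0.02439
U% = 2.44%

2.44


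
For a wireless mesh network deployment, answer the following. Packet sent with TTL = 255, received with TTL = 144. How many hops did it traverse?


Given: initial TTL = 255, received TTL = 144
Hops = initial TTL - received TTL
Hops = 255 - 144 = 111

111


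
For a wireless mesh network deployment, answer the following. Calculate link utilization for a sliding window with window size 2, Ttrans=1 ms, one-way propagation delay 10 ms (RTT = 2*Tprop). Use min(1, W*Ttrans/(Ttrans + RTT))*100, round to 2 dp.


Given: W = 2, Ttrans = 1 ms, RTT = 20 ms (= 2 * Tprop, Tprop = 10 ms)
Cycle time = Ttrans + RTT = 1 + 20 = 21 ms (first packet sent until its ACK returns)
W * Ttrans = 2 * 1 = 2 ms of sending per cycle
W * Ttrans / (Ttrans + RTT) = 2 / 21 = 0.095238
U = min(1, 0.095238) = 0.095238
U% = 9.52%

9.52


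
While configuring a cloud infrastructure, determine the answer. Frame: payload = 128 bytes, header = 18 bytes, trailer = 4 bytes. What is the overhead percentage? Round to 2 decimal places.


Given: payload = 128 B, header = 18 B, trailer = 4 B
Overhead bytes = header + trailer = 18 + 4 = 22
Total frame = payload + overhead = 128 + 22 = 150
Overhead % = 22 / 150 * 100 = 14.6667% -> 14.67% (2 dp)

14.67


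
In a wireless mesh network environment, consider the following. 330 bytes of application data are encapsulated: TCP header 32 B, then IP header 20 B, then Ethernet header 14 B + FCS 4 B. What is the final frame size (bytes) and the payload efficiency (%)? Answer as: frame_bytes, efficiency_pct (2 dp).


TCP segment = 330 + 32 = 362 B
IP packet = 362 + 20 = 382 B
Ethernet frame = 382 + 14 + 4 = 400 B
Efficiency = app / frame = 330 / 400 = 0.825000 = 82.5000% -> 82.50% (2 dp)

400, 82.50


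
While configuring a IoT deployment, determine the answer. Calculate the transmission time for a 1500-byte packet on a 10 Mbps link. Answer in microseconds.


Given: packet = 1500 bytes, bandwidth = 10 Mbps
Packet in bits = 1500 * 8 = 12000 bits
Bandwidth = 10 * 10^6 = 10000000 bps
Time = 12000 / 10000000 seconds
Time in us = 12000 * 10^6 / 10000000 = 1200

1200


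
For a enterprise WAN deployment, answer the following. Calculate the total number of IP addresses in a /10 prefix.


Given: CIDR prefix /10
Host bits = 32 - 10 = 22
Total addresses = 2^22 = 4194304

4194304


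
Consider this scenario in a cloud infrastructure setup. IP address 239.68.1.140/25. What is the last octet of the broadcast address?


Given: IP = 239.68.1.140, prefix = /25
Host bits = 32 - 25 = 7
Network last octet = 140 AND mask = 128
Host part size = 2^7 - 1 = 127
Broadcast last octet = 128 OR 127 = 255

255


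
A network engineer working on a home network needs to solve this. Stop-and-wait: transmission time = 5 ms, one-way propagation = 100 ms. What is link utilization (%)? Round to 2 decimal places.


Given: Ttrans = 5 ms, Tprop = 100 ms
RTT = 2 * Tprop = 2 * 100 = 200 ms
U = Ttrans / (Ttrans + RTT)
U = 5 / (5 + 200)
U = 5 / 205 = 0.02439
U% = 2.44%

2.44


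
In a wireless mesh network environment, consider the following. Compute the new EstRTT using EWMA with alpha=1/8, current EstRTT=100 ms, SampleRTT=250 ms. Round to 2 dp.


Given: EstRTT = 100 ms, SampleRTT = 250 ms, alpha = 1/8
New EstRTT = (1 - alpha) * EstRTT + alpha * SampleRTT
(7/8) * 100 = 87.5
(1/8) * 250 = 31.25
New EstRTT = 87.5 + 31.25 = 118.75 ms -> 118.75 ms (2 dp)

118.75


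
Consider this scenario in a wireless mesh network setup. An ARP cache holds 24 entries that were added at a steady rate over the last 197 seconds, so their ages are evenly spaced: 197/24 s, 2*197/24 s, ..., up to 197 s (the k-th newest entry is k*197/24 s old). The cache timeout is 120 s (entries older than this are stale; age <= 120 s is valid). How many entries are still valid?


Ages are k * 197/24 s for k = 1..24 (spacing = 8.2083 s).
Entry k is valid iff k * 197/24 <= 120 iff k <= 24 * 120 / 197 = 14.6193
n_valid = floor(14.6193) = 14
(n_stale = 24 - 14 = 10)

14


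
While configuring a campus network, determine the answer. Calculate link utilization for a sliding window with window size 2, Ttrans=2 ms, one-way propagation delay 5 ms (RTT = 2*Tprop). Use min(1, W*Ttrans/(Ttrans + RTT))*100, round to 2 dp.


Given: W = 2, Ttrans = 2 ms, RTT = 10 ms (= 2 * Tprop, Tprop = 5 ms)
Cycle time = Ttrans + RTT = 2 + 10 = 12 ms (first packet sent until its ACK returns)
W * Ttrans = 2 * 2 = 4 ms of sending per cycle
W * Ttrans / (Ttrans + RTT) = 4 / 12 = 0.333333
U = min(1, 0.333333) = 0.333333
U% = 33.33%

33.33


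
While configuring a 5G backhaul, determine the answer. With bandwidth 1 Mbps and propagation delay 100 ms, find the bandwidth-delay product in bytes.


Given: bandwidth = 1 Mbps, delay = 100 ms
BDP in bits = 1 * 10^6 * 100 / 1000
BDP in bits = 100000
BDP in bytes = 100000 / 8 = 12500

12500


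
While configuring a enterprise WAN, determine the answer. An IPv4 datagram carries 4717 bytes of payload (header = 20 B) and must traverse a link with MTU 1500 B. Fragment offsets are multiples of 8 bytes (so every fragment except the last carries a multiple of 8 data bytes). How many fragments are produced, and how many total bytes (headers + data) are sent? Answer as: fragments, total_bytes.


Max data per non-final fragment = floor((MTU - header)/8)*8 = floor((1500 - 20)/8)*8 = floor(1480/8)*8 = 1480 B
Final fragment needs no 8-byte alignment: it can carry up to MTU - header = 1480 B
Non-final fragments needed = ceil((payload - 1480) / 1480) = ceil(3237/1480) = ceil(2.1872) = 3
Number of fragments = 3 + 1 = 4
Fragment sizes (data): 3 * 1480 B + 277 B (last, 277 <= 1480 OK)
Total bytes sent = payload + n_frags * header = 4717 + 4*20 = 4717 + 80 = 4797 B

4, 4797


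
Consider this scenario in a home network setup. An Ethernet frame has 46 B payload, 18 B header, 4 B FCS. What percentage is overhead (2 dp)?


Given: payload = 46 B, header = 18 B, trailer = 4 B
Overhead bytes = header + trailer = 18 + 4 = 22
Total frame = payload + overhead = 46 + 22 = 68
Overhead % = 22 / 68 * 100 = 32.3529% -> 32.35% (2 dp)

32.35


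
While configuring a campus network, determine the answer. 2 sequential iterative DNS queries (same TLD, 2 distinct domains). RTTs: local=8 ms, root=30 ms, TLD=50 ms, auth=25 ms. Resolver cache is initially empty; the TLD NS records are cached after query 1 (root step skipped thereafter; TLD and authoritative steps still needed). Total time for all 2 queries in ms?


Lookup 1 (cold cache): local + root + TLD + auth = 8 + 30 + 50 + 25 = 113 ms
Lookups 2..2 (TLD NS cached -> skip root; new domain -> still ask TLD and auth): local + TLD + auth = 8 + 50 + 25 = 83 ms each
Remaining 1 lookups: 1 * 83 = 83 ms
Total = 113 + 83 = 196 ms

196


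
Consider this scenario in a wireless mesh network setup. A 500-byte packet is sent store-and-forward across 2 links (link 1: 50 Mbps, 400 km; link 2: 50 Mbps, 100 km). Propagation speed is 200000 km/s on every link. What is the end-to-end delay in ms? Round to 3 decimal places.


Packet = 500 bytes = 4000 bits. Store-and-forward: sum (t_trans + t_prop) per link.
Link 1: t_trans = 4000/(50*10^6) s = 0.0800 ms; t_prop = 400/200000 s = 2.0000 ms; subtotal = 2.0800 ms
Link 2: t_trans = 4000/(50*10^6) s = 0.0800 ms; t_prop = 100/200000 s = 0.5000 ms; subtotal = 0.5800 ms
End-to-end = 2.0800 + 0.5800 = 2.6600 ms -> 2.660 ms (3 dp)

2.660


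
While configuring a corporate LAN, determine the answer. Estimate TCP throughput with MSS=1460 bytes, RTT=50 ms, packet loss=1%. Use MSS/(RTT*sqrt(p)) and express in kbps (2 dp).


Given: MSS = 1460 bytes, RTT = 50 ms, loss = 1%
RTT in seconds = 50 / 1000 = 0.05
Loss rate = 1% = 0.01
sqrt(loss) = sqrt(0.01) = 0.1
Throughput (bytes/s) = 1460 / (0.05 * 0.1) = 292000.0000
Throughput (kbps) = 292000.0000 * 8 / 1000 = 2336.000000 -> 2336.00 kbps (2 dp)

2336.00


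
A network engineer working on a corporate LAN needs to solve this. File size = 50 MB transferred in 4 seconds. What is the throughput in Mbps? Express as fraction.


Given: file = 50 MB, time = 4 s
File in Mb = 50 * 8 = 400 Mb
Throughput = 400 / 4 Mbps
Throughput = 100 Mbps

100


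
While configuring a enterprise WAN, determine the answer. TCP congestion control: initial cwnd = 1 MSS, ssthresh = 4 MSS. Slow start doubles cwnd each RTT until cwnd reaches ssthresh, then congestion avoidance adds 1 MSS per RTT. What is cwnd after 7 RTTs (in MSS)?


RTT 0: cwnd = 1 MSS (initial)
RTT 1: cwnd = 2 MSS (slow start, doubled)
RTT 2: cwnd = 4 MSS (slow start, doubled)
RTT 3: cwnd = 5 MSS (congestion avoidance, +1)
RTT 4: cwnd = 6 MSS (congestion avoidance, +1)
RTT 5: cwnd = 7 MSS (congestion avoidance, +1)
RTT 6: cwnd = 8 MSS (congestion avoidance, +1)
RTT 7: cwnd = 9 MSS (congestion avoidance, +1)

9


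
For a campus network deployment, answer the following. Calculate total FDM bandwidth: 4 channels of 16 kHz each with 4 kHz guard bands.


Given: 4 channels, 16 kHz each, guard = 4 kHz
Channel bandwidth = 4 * 16 = 64 kHz
Guard bands = 3 gaps * 4 kHz = 12 kHz
Total = 64 + 12 = 76 kHz

76


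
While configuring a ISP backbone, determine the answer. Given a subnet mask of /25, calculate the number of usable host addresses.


Given: subnet mask /25
Host bits = 32 - 25 = 7
Total addresses = 2^7 = 128
Usable hosts = 128 - 2 (network + broadcast) = 126

126


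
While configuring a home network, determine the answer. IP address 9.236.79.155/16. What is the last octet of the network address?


Given: IP = 9.236.79.155, prefix = /16
Subnet mask = 255.255.0.0
Last octet of IP: 155
Last octet of mask: 0
Network last octet = 155 AND 0 = 0

0


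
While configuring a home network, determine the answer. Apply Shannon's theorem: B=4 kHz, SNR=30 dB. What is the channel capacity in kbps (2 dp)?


Given: B = 4 kHz, SNR = 30 dB
SNR linear = 10^(30/10) = 1000
1 + SNR = 1001
log2(1001) = 9.9672262588
C = 4 * 1000 * 9.9672262588 = 39868.9050 bps
C = 39.868905 kbps -> 39.87 kbps (2 dp)

39.87


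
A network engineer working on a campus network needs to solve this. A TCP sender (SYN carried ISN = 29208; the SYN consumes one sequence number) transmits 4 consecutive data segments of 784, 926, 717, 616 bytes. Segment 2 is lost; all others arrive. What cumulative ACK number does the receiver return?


SYN uses sequence number 29208; first data byte = ISN + 1 = 29209.
Segment 1: SEQ = 29209, len = 784 B, covers [29209, 29992]
Segment 2: SEQ = 29993, len = 926 B, covers [29993, 30918] [LOST]
Segment 3: SEQ = 30919, len = 717 B, covers [30919, 31635]
Segment 4: SEQ = 31636, len = 616 B, covers [31636, 32251]
In-order data received: bytes [29209, 29992] (segments 1..1).
Segment 2 missing -> gap begins at byte 29993; later segments buffered out of order.
Cumulative ACK = next expected in-order byte = 29209 + 784 = 29993

29993


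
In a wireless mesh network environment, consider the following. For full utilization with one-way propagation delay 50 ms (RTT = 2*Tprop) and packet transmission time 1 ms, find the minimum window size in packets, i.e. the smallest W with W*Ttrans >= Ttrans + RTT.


Given: Ttrans = 1 ms, RTT = 100 ms (= 2 * Tprop, Tprop = 50 ms)
Time until first ACK returns = Ttrans + RTT = 1 + 100 = 101 ms
Need W * Ttrans >= Ttrans + RTT  ->  W >= (Ttrans + RTT) / Ttrans
(Ttrans + RTT) / Ttrans = 101 / 1 = 101
W_min = ceil(101) = 101

101


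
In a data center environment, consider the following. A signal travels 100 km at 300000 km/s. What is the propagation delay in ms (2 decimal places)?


Given: distance = 100 km, speed = 300000 km/s
Delay = distance / speed = 100 / 300000 seconds
Delay in ms = 100 * 1000 / 300000
Delay = 0.3333 ms
Rounded to 2 dp = 0.33 ms

0.33


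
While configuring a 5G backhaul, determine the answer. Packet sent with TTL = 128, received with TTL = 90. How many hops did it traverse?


Given: initial TTL = 128, received TTL = 90
Hops = initial TTL - received TTL
Hops = 128 - 90 = 38

38


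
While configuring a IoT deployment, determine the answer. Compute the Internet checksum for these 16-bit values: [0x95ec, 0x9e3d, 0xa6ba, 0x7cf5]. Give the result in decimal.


Given words: [0x95ec, 0x9e3d, 0xa6ba, 0x7cf5]
Step 1: Sum all words
Raw sum = 38380 + 40509 + 42682 + 31989 = 153560
Step 2: Fold carry: (22488 + 2) = 22490
One's complement = ~22490 & 0xFFFF = 43045

43045


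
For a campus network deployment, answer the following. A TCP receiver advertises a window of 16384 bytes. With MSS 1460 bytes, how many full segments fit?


Given: RWND = 16384 bytes, MSS = 1460 bytes
Full segments = floor(RWND / MSS)
Full segments = floor(16384 / 1460)
Full segments = floor(11.2219) = 11

11


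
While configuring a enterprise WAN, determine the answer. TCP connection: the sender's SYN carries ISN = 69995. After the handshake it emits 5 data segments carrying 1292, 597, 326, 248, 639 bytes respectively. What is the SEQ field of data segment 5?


The SYN occupies sequence number ISN = 69995, so the first data byte is ISN + 1 = 69996.
SEQ of data segment i = (ISN + 1) + sum of payload sizes of segments 1..i-1.
Segment 1: SEQ = 69996, payload = 1292 bytes
Segment 2: SEQ = 71288, payload = 597 bytes
Segment 3: SEQ = 71885, payload = 326 bytes
Segment 4: SEQ = 72211, payload = 248 bytes
Segment 5: SEQ = 72459, payload = 639 bytes
SEQ of segment 5 = 69996 + 1292 + 597 + 326 + 248 = 72459

72459


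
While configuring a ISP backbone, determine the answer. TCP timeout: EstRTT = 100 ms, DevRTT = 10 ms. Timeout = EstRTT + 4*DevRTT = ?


Given: EstRTT = 100 ms, DevRTT = 10 ms
Timeout = EstRTT + 4 * DevRTT
4 * DevRTT = 4 * 10 = 40
Timeout = 100 + 40 = 140 ms

140


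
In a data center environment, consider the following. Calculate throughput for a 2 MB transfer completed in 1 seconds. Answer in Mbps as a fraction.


Given: file = 2 MB, time = 1 s
File in Mb = 2 * 8 = 16 Mb
Throughput = 16 / 1 Mbps
Throughput = 16 Mbps

16


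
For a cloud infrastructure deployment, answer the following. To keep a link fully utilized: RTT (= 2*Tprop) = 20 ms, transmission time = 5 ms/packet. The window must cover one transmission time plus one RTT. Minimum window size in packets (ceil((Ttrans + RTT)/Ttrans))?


Given: Ttrans = 5 ms, RTT = 20 ms (= 2 * Tprop, Tprop = 10 ms)
Time until first ACK returns = Ttrans + RTT = 5 + 20 = 25 ms
Need W * Ttrans >= Ttrans + RTT  ->  W >= (Ttrans + RTT) / Ttrans
(Ttrans + RTT) / Ttrans = 25 / 5 = 5
W_min = ceil(5) = 5

5


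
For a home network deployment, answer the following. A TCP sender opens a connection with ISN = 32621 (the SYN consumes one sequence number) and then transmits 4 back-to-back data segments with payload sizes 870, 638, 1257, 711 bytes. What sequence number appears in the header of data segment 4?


The SYN occupies sequence number ISN = 32621, so the first data byte is ISN + 1 = 32622.
SEQ of data segment i = (ISN + 1) + sum of payload sizes of segments 1..i-1.
Segment 1: SEQ = 32622, payload = 870 bytes
Segment 2: SEQ = 33492, payload = 638 bytes
Segment 3: SEQ = 34130, payload = 1257 bytes
Segment 4: SEQ = 35387, payload = 711 bytes
SEQ of segment 4 = 32622 + 870 + 638 + 1257 = 35387

35387


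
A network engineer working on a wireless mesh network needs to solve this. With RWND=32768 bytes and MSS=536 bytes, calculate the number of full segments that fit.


Given: RWND = 32768 bytes, MSS = 536 bytes
Full segments = floor(RWND / MSS)
Full segments = floor(32768 / 536)
Full segments = floor(61.1343) = 61

61


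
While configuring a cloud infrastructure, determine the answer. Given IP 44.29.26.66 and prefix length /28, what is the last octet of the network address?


Given: IP = 44.29.26.66, prefix = /28
Subnet mask = 255.255.255.240
Last octet of IP: 66
Last octet of mask: 240
Network last octet = 66 AND 240 = 64

64


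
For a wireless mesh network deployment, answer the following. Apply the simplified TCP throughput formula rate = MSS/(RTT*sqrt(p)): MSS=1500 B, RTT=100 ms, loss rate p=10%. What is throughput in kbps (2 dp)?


Given: MSS = 1500 bytes, RTT = 100 ms, loss = 10%
RTT in seconds = 100 / 1000 = 0.1
Loss rate = 10% = 0.1
sqrt(loss) = sqrt(0.1) = 0.316227766017
Throughput (bytes/s) = 1500 / (0.1 * 0.316227766017) = 47434.1649
Throughput (kbps) = 47434.1649 * 8 / 1000 = 379.473319 -> 379.47 kbps (2 dp)

379.47


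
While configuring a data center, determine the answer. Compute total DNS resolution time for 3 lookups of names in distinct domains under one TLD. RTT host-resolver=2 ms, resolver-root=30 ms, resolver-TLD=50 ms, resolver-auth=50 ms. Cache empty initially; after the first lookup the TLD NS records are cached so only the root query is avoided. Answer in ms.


Lookup 1 (cold cache): local + root + TLD + auth = 2 + 30 + 50 + 50 = 132 ms
Lookups 2..3 (TLD NS cached -> skip root; new domain -> still ask TLD and auth): local + TLD + auth = 2 + 50 + 50 = 102 ms each
Remaining 2 lookups: 2 * 102 = 204 ms
Total = 132 + 204 = 336 ms

336


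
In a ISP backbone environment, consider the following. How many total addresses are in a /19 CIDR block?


Given: CIDR prefix /19
Host bits = 32 - 19 = 13
Total addresses = 2^13 = 8192

8192


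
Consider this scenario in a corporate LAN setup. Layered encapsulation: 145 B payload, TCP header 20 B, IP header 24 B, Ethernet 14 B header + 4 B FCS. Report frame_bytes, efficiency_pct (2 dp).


TCP segment = 145 + 20 = 165 B
IP packet = 165 + 24 = 189 B
Ethernet frame = 189 + 14 + 4 = 207 B
Efficiency = app / frame = 145 / 207 = 0.700483 = 70.0483% -> 70.05% (2 dp)

207, 70.05


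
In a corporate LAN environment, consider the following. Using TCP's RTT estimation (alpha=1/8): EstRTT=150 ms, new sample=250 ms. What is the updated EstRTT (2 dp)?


Given: EstRTT = 150 ms, SampleRTT = 250 ms, alpha = 1/8
New EstRTT = (1 - alpha) * EstRTT + alpha * SampleRTT
(7/8) * 150 = 131.25
(1/8) * 250 = 31.25
New EstRTT = 131.25 + 31.25 = 162.5 ms -> 162.50 ms (2 dp)

162.50


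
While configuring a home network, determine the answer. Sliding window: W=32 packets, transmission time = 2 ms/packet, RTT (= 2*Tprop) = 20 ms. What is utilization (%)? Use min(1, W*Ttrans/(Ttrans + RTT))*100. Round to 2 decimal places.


Given: W = 32, Ttrans = 2 ms, RTT = 20 ms (= 2 * Tprop, Tprop = 10 ms)
Cycle time = Ttrans + RTT = 2 + 20 = 22 ms (first packet sent until its ACK returns)
W * Ttrans = 32 * 2 = 64 ms of sending per cycle
W * Ttrans / (Ttrans + RTT) = 64 / 22 = 2.909091
U = min(1, 2.909091) = 1.000000
U% = 100.00%

100.00


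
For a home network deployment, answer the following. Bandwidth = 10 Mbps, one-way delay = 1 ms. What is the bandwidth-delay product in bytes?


Given: bandwidth = 10 Mbps, delay = 1 ms
BDP in bits = 10 * 10^6 * 1 / 1000
BDP in bits = 10000
BDP in bytes = 10000 / 8 = 1250

1250


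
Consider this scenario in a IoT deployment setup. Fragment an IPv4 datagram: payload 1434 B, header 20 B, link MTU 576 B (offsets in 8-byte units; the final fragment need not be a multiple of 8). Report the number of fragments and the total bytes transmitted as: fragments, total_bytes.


Max data per non-final fragment = floor((MTU - header)/8)*8 = floor((576 - 20)/8)*8 = floor(556/8)*8 = 552 B
Final fragment needs no 8-byte alignment: it can carry up to MTU - header = 556 B
Non-final fragments needed = ceil((payload - 556) / 552) = ceil(878/552) = ceil(1.5906) = 2
Number of fragments = 2 + 1 = 3
Fragment sizes (data): 2 * 552 B + 330 B (last, 330 <= 556 OK)
Total bytes sent = payload + n_frags * header = 1434 + 3*20 = 1434 + 60 = 1494 B

3, 1494


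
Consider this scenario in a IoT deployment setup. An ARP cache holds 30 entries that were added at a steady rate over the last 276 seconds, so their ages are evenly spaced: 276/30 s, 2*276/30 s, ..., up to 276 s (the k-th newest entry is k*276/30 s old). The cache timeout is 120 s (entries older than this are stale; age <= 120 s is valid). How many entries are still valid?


Ages are k * 276/30 s for k = 1..30 (spacing = 9.2000 s).
Entry k is valid iff k * 276/30 <= 120 iff k <= 30 * 120 / 276 = 13.0435
n_valid = floor(13.0435) = 13
(n_stale = 30 - 13 = 17)

13


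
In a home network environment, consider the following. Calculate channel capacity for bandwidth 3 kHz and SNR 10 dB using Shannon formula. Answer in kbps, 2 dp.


Given: B = 3 kHz, SNR = 10 dB
SNR linear = 10^(10/10) = 10
1 + SNR = 11
log2(11) = 3.4594316186
C = 3 * 1000 * 3.4594316186 = 10378.2949 bps
C = 10.378295 kbps -> 10.38 kbps (2 dp)

10.38


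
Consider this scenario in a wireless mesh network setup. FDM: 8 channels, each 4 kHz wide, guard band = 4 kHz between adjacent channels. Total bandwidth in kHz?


Given: 8 channels, 4 kHz each, guard = 4 kHz
Channel bandwidth = 8 * 4 = 32 kHz
Guard bands = 7 gaps * 4 kHz = 28 kHz
Total = 32 + 28 = 60 kHz

60


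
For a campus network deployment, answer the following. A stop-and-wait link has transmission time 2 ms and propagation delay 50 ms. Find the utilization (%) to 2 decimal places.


Given: Ttrans = 2 ms, Tprop = 50 ms
RTT = 2 * Tprop = 2 * 50 = 100 ms
U = Ttrans / (Ttrans + RTT)
U = 2 / (2 + 100)
U = 2 / 102 = 0.019608
U% = 1.96%

1.96


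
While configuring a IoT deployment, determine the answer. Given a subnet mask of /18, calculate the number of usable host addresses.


Given: subnet mask /18
Host bits = 32 - 18 = 14
Total addresses = 2^14 = 16384
Usable hosts = 16384 - 2 (network + broadcast) = 16382

16382


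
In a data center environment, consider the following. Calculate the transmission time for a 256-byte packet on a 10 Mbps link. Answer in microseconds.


Given: packet = 256 bytes, bandwidth = 10 Mbps
Packet in bits = 256 * 8 = 2048 bits
Bandwidth = 10 * 10^6 = 10000000 bps
Time = 2048 / 10000000 seconds
Time in us = 2048 * 10^6 / 10000000 = 204.8

204.8


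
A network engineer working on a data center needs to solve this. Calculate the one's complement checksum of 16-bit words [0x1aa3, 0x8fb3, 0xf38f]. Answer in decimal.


Given words: [0x1aa3, 0x8fb3, 0xf38f]
Step 1: Sum all words
Raw sum = 6819 + 36787 + 62351 = 105957
Step 2: Fold carry: (40421 + 1) = 40422
One's complement = ~40422 & 0xFFFF = 25113

25113


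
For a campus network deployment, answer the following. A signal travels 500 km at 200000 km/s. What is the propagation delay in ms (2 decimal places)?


Given: distance = 500 km, speed = 200000 km/s
Delay = distance / speed = 500 / 200000 seconds
Delay in ms = 500 * 1000 / 200000
Delay = 2.5000 ms
Rounded to 2 dp = 2.50 ms

2.50


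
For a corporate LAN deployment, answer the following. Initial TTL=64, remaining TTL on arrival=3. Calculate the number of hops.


Given: initial TTL = 64, received TTL = 3
Hops = initial TTL - received TTL
Hops = 64 - 3 = 61

61


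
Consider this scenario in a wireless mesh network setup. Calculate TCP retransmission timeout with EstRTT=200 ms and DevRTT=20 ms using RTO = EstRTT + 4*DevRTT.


Given: EstRTT = 200 ms, DevRTT = 20 ms
Timeout = EstRTT + 4 * DevRTT
4 * DevRTT = 4 * 20 = 80
Timeout = 200 + 80 = 280 ms

280


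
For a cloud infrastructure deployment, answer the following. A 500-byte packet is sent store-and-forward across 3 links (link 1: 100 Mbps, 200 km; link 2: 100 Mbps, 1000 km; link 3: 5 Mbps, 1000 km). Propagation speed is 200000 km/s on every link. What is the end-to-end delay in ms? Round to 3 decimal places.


Packet = 500 bytes = 4000 bits. Store-and-forward: sum (t_trans + t_prop) per link.
Link 1: t_trans = 4000/(100*10^6) s = 0.0400 ms; t_prop = 200/200000 s = 1.0000 ms; subtotal = 1.0400 ms
Link 2: t_trans = 4000/(100*10^6) s = 0.0400 ms; t_prop = 1000/200000 s = 5.0000 ms; subtotal = 5.0400 ms
Link 3: t_trans = 4000/(5*10^6) s = 0.8000 ms; t_prop = 1000/200000 s = 5.0000 ms; subtotal = 5.8000 ms
End-to-end = 1.0400 + 5.0400 + 5.8000 = 11.8800 ms -> 11.880 ms (3 dp)

11.880


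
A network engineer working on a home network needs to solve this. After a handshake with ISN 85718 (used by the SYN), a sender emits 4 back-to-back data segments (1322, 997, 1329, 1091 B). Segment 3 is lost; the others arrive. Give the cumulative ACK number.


SYN uses sequence number 85718; first data byte = ISN + 1 = 85719.
Segment 1: SEQ = 85719, len = 1322 B, covers [85719, 87040]
Segment 2: SEQ = 87041, len = 997 B, covers [87041, 88037]
Segment 3: SEQ = 88038, len = 1329 B, covers [88038, 89366] [LOST]
Segment 4: SEQ = 89367, len = 1091 B, covers [89367, 90457]
In-order data received: bytes [85719, 88037] (segments 1..2).
Segment 3 missing -> gap begins at byte 88038; later segments buffered out of order.
Cumulative ACK = next expected in-order byte = 85719 + 1322 + 997 = 88038

88038


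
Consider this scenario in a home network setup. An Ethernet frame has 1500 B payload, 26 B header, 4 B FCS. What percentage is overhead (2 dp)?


Given: payload = 1500 B, header = 26 B, trailer = 4 B
Overhead bytes = header + trailer = 26 + 4 = 30
Total frame = payload + overhead = 1500 + 30 = 1530
Overhead % = 30 / 1530 * 100 = 1.9608% -> 1.96% (2 dp)

1.96


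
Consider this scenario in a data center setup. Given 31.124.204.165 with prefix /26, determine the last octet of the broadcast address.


Given: IP = 31.124.204.165, prefix = /26
Host bits = 32 - 26 = 6
Network last octet = 165 AND mask = 128
Host part size = 2^6 - 1 = 63
Broadcast last octet = 128 OR 63 = 191

191


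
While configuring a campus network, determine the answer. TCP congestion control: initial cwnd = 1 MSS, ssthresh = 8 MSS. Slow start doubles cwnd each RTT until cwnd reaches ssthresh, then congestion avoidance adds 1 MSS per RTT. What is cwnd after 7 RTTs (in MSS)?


RTT 0: cwnd = 1 MSS (initial)
RTT 1: cwnd = 2 MSS (slow start, doubled)
RTT 2: cwnd = 4 MSS (slow start, doubled)
RTT 3: cwnd = 8 MSS (slow start, doubled)
RTT 4: cwnd = 9 MSS (congestion avoidance, +1)
RTT 5: cwnd = 10 MSS (congestion avoidance, +1)
RTT 6: cwnd = 11 MSS (congestion avoidance, +1)
RTT 7: cwnd = 12 MSS (congestion avoidance, +1)

12


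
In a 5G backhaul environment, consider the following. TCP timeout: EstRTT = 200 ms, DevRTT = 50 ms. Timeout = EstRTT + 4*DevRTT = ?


Given: EstRTT = 200 ms, DevRTT = 50 ms
Timeout = EstRTT + 4 * DevRTT
4 * DevRTT = 4 * 50 = 200
Timeout = 200 + 200 = 400 ms

400


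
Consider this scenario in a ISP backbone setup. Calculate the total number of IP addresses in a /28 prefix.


Given: CIDR prefix /28
Host bits = 32 - 28 = 4
Total addresses = 2^4 = 16

16


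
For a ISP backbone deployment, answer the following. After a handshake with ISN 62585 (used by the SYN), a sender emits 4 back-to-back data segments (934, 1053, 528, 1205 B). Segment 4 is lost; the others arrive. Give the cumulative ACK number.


SYN uses sequence number 62585; first data byte = ISN + 1 = 62586.
Segment 1: SEQ = 62586, len = 934 B, covers [62586, 63519]
Segment 2: SEQ = 63520, len = 1053 B, covers [63520, 64572]
Segment 3: SEQ = 64573, len = 528 B, covers [64573, 65100]
Segment 4: SEQ = 65101, len = 1205 B, covers [65101, 66305] [LOST]
In-order data received: bytes [62586, 65100] (segments 1..3).
Segment 4 missing -> gap begins at byte 65101.
Cumulative ACK = next expected in-order byte = 62586 + 934 + 1053 + 528 = 65101

65101


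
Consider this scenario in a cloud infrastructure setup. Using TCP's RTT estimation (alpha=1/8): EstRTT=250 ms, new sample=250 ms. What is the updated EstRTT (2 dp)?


Given: EstRTT = 250 ms, SampleRTT = 250 ms, alpha = 1/8
New EstRTT = (1 - alpha) * EstRTT + alpha * SampleRTT
(7/8) * 250 = 218.75
(1/8) * 250 = 31.25
New EstRTT = 218.75 + 31.25 = 250 ms -> 250.00 ms (2 dp)

250.00


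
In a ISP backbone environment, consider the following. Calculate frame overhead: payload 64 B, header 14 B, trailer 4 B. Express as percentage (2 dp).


Given: payload = 64 B, header = 14 B, trailer = 4 B
Overhead bytes = header + trailer = 14 + 4 = 18
Total frame = payload + overhead = 64 + 18 = 82
Overhead % = 18 / 82 * 100 = 21.9512% -> 21.95% (2 dp)

21.95


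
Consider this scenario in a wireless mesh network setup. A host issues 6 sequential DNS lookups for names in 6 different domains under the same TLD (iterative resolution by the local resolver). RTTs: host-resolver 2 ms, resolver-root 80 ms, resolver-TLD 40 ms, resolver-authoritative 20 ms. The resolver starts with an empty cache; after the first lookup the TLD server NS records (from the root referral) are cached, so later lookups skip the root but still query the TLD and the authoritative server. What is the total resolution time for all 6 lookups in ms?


Lookup 1 (cold cache): local + root + TLD + auth = 2 + 80 + 40 + 20 = 142 ms
Lookups 2..6 (TLD NS cached -> skip root; new domain -> still ask TLD and auth): local + TLD + auth = 2 + 40 + 20 = 62 ms each
Remaining 5 lookups: 5 * 62 = 310 ms
Total = 142 + 310 = 452 ms

452


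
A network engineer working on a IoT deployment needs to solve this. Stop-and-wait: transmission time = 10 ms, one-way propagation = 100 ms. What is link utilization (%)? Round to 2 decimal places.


Given: Ttrans = 10 ms, Tprop = 100 ms
RTT = 2 * Tprop = 2 * 100 = 200 ms
U = Ttrans / (Ttrans + RTT)
U = 10 / (10 + 200)
U = 10 / 210 = 0.047619
U% = 4.76%

4.76


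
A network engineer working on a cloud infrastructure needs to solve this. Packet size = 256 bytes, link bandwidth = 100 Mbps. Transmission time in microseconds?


Given: packet = 256 bytes, bandwidth = 100 Mbps
Packet in bits = 256 * 8 = 2048 bits
Bandwidth = 100 * 10^6 = 100000000 bps
Time = 2048 / 100000000 seconds
Time in us = 2048 * 10^6 / 100000000 = 20.48

20.48


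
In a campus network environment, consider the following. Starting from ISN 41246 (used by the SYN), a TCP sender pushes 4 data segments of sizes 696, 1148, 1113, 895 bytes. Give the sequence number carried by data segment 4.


The SYN occupies sequence number ISN = 41246, so the first data byte is ISN + 1 = 41247.
SEQ of data segment i = (ISN + 1) + sum of payload sizes of segments 1..i-1.
Segment 1: SEQ = 41247, payload = 696 bytes
Segment 2: SEQ = 41943, payload = 1148 bytes
Segment 3: SEQ = 43091, payload = 1113 bytes
Segment 4: SEQ = 44204, payload = 895 bytes
SEQ of segment 4 = 41247 + 696 + 1148 + 1113 = 44204

44204


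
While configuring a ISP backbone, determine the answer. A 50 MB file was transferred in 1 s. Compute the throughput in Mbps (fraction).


Given: file = 50 MB, time = 1 s
File in Mb = 50 * 8 = 400 Mb
Throughput = 400 / 1 Mbps
Throughput = 400 Mbps

400


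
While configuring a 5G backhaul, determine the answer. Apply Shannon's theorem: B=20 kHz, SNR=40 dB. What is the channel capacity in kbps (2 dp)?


Given: B = 20 kHz, SNR = 40 dB
SNR linear = 10^(40/10) = 10000
1 + SNR = 10001
log2(10001) = 13.2878566418
C = 20 * 1000 * 13.2878566418 = 265757.1328 bps
C = 265.757133 kbps -> 265.76 kbps (2 dp)

265.76
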